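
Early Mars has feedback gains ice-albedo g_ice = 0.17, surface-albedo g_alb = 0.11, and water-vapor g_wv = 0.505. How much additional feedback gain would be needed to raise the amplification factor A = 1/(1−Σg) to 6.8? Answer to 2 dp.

Current total gain = 0.785.
Target gain for A = 6.8: g* = 1 − 1/6.8 = 0.8529.
Additional gain needed = 0.8529 − 0.785 = 0.07.

0.07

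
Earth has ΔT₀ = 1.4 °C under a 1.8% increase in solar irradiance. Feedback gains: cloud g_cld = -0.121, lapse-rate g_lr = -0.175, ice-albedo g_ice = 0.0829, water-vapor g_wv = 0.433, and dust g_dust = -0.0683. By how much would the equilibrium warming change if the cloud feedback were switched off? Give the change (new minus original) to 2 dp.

Original: g = 0.1516, ΔT = 1.4/(1−0.1516) = 1.6502 °C.
Without cloud: g' = 0.2726, ΔT' = 1.4/(1−0.2726) = 1.9247 °C.
Change = 1.9247 − 1.6502 = 0.27 °C.

0.27 °C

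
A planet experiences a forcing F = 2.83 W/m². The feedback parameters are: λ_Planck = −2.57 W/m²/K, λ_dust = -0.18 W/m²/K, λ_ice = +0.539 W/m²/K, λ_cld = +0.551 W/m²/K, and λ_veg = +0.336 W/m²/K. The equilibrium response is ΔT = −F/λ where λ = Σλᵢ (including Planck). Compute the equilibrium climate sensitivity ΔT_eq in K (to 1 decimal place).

2.1 K

Net feedback parameter λ = (−2.57) + (-0.18) + (+0.539) + (+0.551) + (+0.336) = -1.324 W/m²/K.
ΔT = −F/λ = −2.83/(-1.324) = 2.1 K.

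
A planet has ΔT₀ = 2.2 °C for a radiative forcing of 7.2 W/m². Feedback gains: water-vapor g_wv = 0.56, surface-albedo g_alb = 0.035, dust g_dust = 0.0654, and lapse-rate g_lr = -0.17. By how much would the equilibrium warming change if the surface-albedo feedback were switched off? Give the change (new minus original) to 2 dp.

Original: g = 0.4904, ΔT = 2.2/(1−0.4904) = 4.3171 °C.
Without surface-albedo: g' = 0.4554, ΔT' = 2.2/(1−0.4554) = 4.0397 °C.
Change = 4.0397 − 4.3171 = -0.28 °C.

-0.28 °C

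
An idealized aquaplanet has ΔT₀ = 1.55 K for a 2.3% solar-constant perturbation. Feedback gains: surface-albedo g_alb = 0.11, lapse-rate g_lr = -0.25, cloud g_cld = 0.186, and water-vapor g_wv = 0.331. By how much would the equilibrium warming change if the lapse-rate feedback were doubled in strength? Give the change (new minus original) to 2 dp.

Original: g = 0.377, ΔT = 1.55/(1−0.377) = 2.4880 K.
With doubled lapse-rate: g' = 0.127, ΔT' = 1.55/(1−0.127) = 1.7755 K.
Change = 1.7755 − 2.4880 = -0.71 K.

-0.71 K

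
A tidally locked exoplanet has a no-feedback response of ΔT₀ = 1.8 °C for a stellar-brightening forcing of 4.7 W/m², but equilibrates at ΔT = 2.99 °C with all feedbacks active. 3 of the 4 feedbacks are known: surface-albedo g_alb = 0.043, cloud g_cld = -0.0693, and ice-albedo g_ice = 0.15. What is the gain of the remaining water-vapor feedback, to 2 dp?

Amplification A = ΔT/ΔT₀ = 2.99/1.8 = 1.661.
Total gain g = 1 − 1/A = 1 − 1/1.661 = 0.398.
Known gains sum to 0.043 − 0.0693 + 0.15 = 0.1237.
g_wv = 0.398 − 0.1237 = 0.27.

0.27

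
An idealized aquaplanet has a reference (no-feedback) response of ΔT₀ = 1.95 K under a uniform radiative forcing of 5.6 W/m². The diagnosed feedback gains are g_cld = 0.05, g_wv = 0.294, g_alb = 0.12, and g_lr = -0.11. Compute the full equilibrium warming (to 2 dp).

3.02 K

Total gain g = 0.05 + 0.294 + 0.12 − 0.11 = 0.354.
Amplification A = 1/(1 − 0.354) = 1.548.
ΔT = 1.95 × 1.548 = 3.02 K.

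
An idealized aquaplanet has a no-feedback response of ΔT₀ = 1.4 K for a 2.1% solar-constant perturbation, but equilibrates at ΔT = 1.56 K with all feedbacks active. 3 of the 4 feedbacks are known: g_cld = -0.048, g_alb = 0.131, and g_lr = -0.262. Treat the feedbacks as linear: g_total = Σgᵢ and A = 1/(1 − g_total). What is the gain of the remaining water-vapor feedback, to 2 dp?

0.28

Amplification A = ΔT/ΔT₀ = 1.56/1.4 = 1.114.
Total gain g = 1 − 1/A = 1 − 1/1.114 = 0.1023.
Known gains sum to -0.048 + 0.131 − 0.262 = -0.179.
g_wv = 0.1023 + 0.179 = 0.28.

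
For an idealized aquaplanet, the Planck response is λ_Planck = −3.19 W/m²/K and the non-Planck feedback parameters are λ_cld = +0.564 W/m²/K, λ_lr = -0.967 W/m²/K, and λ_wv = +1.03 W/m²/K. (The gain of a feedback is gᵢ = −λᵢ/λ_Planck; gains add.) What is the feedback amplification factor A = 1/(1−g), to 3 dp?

Convert to gains: g_cld = 0.564/3.19 = 0.1768; g_lr = -0.967/3.19 = -0.3031; g_wv = 1.03/3.19 = 0.3229.
Total gain g = 0.1966.
A = 1/(1 − 0.1966) = 1.245.

1.245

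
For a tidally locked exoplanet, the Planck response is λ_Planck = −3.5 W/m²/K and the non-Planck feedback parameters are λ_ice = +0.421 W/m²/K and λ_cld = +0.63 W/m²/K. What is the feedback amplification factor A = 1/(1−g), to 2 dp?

Convert to gains: g_ice = 0.421/3.5 = 0.1203; g_cld = 0.63/3.5 = 0.18.
Total gain g = 0.3003.
A = 1/(1 − 0.3003) = 1.43.

1.43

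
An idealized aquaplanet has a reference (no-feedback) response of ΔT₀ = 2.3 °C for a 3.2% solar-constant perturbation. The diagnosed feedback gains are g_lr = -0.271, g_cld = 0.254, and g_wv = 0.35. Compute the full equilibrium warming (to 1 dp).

Total gain g = -0.271 + 0.254 + 0.35 = 0.333.
Amplification A = 1/(1 − 0.333) = 1.499.
ΔT = 2.3 × 1.499 = 3.4 °C.

3.4 °C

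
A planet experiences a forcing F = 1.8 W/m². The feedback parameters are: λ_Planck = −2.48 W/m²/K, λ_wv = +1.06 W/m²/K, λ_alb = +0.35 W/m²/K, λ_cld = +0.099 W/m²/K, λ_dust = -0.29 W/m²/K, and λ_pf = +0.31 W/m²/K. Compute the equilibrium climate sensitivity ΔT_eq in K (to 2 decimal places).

Net feedback parameter λ = (−2.48) + (+1.06) + (+0.35) + (+0.099) + (-0.29) + (+0.31) = -0.951 W/m²/K.
ΔT = −F/λ = −1.8/(-0.951) = 1.89 K.

1.89 K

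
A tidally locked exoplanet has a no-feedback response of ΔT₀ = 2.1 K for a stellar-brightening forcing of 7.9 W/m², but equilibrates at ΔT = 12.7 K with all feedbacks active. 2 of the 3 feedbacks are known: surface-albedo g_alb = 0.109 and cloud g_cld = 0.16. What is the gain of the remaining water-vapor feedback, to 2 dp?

0.57

Amplification A = ΔT/ΔT₀ = 12.7/2.1 = 6.048.
Total gain g = 1 − 1/A = 1 − 1/6.048 = 0.8347.
Known gains sum to 0.109 + 0.16 = 0.269.
g_wv = 0.8347 − 0.269 = 0.57.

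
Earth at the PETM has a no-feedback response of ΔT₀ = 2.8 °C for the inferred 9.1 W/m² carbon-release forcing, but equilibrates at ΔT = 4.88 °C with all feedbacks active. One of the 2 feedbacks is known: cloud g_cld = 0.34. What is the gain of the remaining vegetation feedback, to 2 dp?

Amplification A = ΔT/ΔT₀ = 4.88/2.8 = 1.743.
Total gain g = 1 − 1/A = 1 − 1/1.743 = 0.4263.
The known gain is 0.34.
g_veg = 0.4263 − 0.34 = 0.09.

0.09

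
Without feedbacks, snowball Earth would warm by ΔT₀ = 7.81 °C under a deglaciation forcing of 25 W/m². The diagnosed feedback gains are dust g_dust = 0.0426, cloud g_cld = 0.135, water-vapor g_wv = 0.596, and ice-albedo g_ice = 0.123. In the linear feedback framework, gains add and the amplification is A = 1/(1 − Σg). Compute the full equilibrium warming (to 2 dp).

75.53 °C

Total gain g = 0.0426 + 0.135 + 0.596 + 0.123 = 0.8966.
Amplification A = 1/(1 − 0.8966) = 9.671.
ΔT = 7.81 × 9.671 = 75.53 °C.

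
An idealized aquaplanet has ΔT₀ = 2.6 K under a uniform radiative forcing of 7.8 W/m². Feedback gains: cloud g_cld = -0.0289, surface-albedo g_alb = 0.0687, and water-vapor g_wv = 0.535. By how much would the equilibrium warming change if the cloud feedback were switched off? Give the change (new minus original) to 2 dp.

Original: g = 0.5748, ΔT = 2.6/(1−0.5748) = 6.1148 K.
Without cloud: g' = 0.6037, ΔT' = 2.6/(1−0.6037) = 6.5607 K.
Change = 6.5607 − 6.1148 = 0.45 K.

0.45 K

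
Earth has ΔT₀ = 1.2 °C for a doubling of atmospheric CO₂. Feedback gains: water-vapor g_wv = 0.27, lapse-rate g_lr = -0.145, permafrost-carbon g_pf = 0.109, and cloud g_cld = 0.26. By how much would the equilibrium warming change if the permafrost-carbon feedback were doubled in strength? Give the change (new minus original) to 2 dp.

0.65 °C

Original: g = 0.494, ΔT = 1.2/(1−0.494) = 2.3715 °C.
With doubled permafrost-carbon: g' = 0.603, ΔT' = 1.2/(1−0.603) = 3.0227 °C.
Change = 3.0227 − 2.3715 = 0.65 °C.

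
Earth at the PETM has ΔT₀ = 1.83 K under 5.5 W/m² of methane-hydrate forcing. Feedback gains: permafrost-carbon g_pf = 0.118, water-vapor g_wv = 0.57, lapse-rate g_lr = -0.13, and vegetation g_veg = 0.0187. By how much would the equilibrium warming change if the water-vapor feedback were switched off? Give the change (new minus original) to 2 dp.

Original: g = 0.5767, ΔT = 1.83/(1−0.5767) = 4.3232 K.
Without water-vapor: g' = 0.0067, ΔT' = 1.83/(1−0.0067) = 1.8423 K.
Change = 1.8423 − 4.3232 = -2.48 K.

-2.48 K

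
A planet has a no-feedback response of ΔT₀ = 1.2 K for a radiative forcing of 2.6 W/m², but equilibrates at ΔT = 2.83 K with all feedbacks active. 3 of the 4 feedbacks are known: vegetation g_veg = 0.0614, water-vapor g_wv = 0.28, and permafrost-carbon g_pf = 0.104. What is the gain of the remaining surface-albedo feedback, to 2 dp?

0.13

Amplification A = ΔT/ΔT₀ = 2.83/1.2 = 2.358.
Total gain g = 1 − 1/A = 1 − 1/2.358 = 0.5759.
Known gains sum to 0.0614 + 0.28 + 0.104 = 0.4454.
g_alb = 0.5759 − 0.4454 = 0.13.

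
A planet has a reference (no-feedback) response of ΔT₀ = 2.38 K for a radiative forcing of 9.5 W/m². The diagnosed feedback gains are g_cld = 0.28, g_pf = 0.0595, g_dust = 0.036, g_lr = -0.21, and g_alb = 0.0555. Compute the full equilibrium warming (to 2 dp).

Total gain g = 0.28 + 0.0595 + 0.036 − 0.21 + 0.0555 = 0.221.
Amplification A = 1/(1 − 0.221) = 1.284.
ΔT = 2.38 × 1.284 = 3.06 K.

3.06 K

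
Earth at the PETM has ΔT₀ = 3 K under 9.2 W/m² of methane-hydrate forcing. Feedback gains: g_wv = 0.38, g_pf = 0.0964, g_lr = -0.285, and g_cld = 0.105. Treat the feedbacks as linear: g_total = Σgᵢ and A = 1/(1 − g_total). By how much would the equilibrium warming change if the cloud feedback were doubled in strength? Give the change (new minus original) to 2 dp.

Original: g = 0.2964, ΔT = 3/(1−0.2964) = 4.2638 K.
With doubled cloud: g' = 0.4014, ΔT' = 3/(1−0.4014) = 5.0117 K.
Change = 5.0117 − 4.2638 = 0.75 K.

0.75 K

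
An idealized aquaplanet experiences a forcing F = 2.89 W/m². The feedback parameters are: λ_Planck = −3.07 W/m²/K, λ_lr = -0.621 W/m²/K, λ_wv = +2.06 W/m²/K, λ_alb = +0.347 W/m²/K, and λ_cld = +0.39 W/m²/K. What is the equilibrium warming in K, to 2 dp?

Net feedback parameter λ = (−3.07) + (-0.621) + (+2.06) + (+0.347) + (+0.39) = -0.894 W/m²/K.
ΔT = −F/λ = −2.89/(-0.894) = 3.23 K.

3.23 K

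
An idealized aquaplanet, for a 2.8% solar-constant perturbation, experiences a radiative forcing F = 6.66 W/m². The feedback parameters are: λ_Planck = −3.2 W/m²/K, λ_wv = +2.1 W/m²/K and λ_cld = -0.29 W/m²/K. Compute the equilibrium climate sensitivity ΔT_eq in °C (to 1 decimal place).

4.8 °C

Net feedback parameter λ = (−3.2) + (+2.1) + (-0.29) = -1.39 W/m²/K.
ΔT = −F/λ = −6.66/(-1.39) = 4.8 °C.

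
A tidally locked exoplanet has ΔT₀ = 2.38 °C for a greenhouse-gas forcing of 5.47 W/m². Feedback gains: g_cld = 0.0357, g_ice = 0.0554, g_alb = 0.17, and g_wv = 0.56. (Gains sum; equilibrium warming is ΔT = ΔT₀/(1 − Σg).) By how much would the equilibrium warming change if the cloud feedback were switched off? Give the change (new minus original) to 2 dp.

-2.21 °C

Original: g = 0.8211, ΔT = 2.38/(1−0.8211) = 13.3035 °C.
Without cloud: g' = 0.7854, ΔT' = 2.38/(1−0.7854) = 11.0904 °C.
Change = 11.0904 − 13.3035 = -2.21 °C.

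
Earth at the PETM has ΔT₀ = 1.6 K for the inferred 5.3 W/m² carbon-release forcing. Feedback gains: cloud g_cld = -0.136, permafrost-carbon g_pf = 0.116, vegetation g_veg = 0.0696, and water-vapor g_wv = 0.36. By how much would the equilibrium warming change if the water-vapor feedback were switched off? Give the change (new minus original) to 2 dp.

Original: g = 0.4096, ΔT = 1.6/(1−0.4096) = 2.7100 K.
Without water-vapor: g' = 0.0496, ΔT' = 1.6/(1−0.0496) = 1.6835 K.
Change = 1.6835 − 2.7100 = -1.03 K.

-1.03 K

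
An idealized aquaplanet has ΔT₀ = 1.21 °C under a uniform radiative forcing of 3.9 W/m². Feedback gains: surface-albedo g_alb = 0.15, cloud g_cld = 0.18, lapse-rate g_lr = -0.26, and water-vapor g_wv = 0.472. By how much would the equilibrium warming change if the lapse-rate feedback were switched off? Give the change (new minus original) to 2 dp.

Original: g = 0.542, ΔT = 1.21/(1−0.542) = 2.6419 °C.
Without lapse-rate: g' = 0.802, ΔT' = 1.21/(1−0.802) = 6.1111 °C.
Change = 6.1111 − 2.6419 = 3.47 °C.

3.47 °C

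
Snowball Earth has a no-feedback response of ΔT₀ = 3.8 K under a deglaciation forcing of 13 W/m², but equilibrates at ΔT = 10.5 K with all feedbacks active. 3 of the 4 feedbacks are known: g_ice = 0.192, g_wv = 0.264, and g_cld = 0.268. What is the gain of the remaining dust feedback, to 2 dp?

Amplification A = ΔT/ΔT₀ = 10.5/3.8 = 2.763.
Total gain g = 1 − 1/A = 1 − 1/2.763 = 0.6381.
Known gains sum to 0.192 + 0.264 + 0.268 = 0.724.
g_dust = 0.6381 − 0.724 = -0.09.

-0.09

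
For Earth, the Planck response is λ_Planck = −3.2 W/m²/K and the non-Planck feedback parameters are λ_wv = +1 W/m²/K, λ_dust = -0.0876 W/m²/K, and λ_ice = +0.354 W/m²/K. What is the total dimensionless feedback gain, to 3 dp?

0.396

Convert to gains: g_wv = 1/3.2 = 0.3125; g_dust = -0.0876/3.2 = -0.02737; g_ice = 0.354/3.2 = 0.1106.
Total gain g = 0.39573.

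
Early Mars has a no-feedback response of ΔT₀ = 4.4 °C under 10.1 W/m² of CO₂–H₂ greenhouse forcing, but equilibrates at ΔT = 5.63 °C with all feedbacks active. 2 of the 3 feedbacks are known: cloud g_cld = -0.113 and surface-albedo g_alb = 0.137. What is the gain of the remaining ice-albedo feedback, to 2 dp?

Amplification A = ΔT/ΔT₀ = 5.63/4.4 = 1.28.
Total gain g = 1 − 1/A = 1 − 1/1.28 = 0.2188.
Known gains sum to -0.113 + 0.137 = 0.024.
g_ice = 0.2188 − 0.024 = 0.19.

0.19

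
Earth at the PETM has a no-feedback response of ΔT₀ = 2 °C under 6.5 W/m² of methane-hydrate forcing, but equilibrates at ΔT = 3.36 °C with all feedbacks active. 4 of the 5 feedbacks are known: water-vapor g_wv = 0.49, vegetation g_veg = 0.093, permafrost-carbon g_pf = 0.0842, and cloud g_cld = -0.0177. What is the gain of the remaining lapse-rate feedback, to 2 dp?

-0.24

Amplification A = ΔT/ΔT₀ = 3.36/2 = 1.68.
Total gain g = 1 − 1/A = 1 − 1/1.68 = 0.4048.
Known gains sum to 0.49 + 0.093 + 0.0842 − 0.0177 = 0.6495.
g_lr = 0.4048 − 0.6495 = -0.24.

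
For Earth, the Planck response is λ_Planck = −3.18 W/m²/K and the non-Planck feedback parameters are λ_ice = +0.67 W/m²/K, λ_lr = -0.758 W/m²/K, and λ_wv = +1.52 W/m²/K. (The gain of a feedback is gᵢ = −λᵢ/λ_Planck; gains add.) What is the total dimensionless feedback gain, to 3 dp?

0.450

Convert to gains: g_ice = 0.67/3.18 = 0.2107; g_lr = -0.758/3.18 = -0.2384; g_wv = 1.52/3.18 = 0.478.
Total gain g = 0.4503.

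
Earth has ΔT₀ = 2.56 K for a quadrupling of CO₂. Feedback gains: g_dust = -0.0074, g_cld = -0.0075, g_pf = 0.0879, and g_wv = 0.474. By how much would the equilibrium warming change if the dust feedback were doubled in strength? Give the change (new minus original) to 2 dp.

-0.09 K

Original: g = 0.547, ΔT = 2.56/(1−0.547) = 5.6512 K.
With doubled dust: g' = 0.5396, ΔT' = 2.56/(1−0.5396) = 5.5604 K.
Change = 5.5604 − 5.6512 = -0.09 K.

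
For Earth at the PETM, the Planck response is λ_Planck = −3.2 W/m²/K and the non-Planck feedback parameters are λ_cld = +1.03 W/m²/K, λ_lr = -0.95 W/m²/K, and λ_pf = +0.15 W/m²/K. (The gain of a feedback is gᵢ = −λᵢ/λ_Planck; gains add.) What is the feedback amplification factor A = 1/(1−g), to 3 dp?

Convert to gains: g_cld = 1.03/3.2 = 0.3219; g_lr = -0.95/3.2 = -0.2969; g_pf = 0.15/3.2 = 0.04687.
Total gain g = 0.07187.
A = 1/(1 − 0.07187) = 1.077.

1.077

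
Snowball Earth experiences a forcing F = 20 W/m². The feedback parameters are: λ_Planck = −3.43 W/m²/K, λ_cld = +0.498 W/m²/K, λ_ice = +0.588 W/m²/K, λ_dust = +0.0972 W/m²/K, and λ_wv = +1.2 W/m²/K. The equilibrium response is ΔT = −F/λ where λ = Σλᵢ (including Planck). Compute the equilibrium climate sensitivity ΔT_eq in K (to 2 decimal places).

Net feedback parameter λ = (−3.43) + (+0.498) + (+0.588) + (+0.0972) + (+1.2) = -1.0468 W/m²/K.
ΔT = −F/λ = −20/(-1.0468) = 19.11 K.

19.11 K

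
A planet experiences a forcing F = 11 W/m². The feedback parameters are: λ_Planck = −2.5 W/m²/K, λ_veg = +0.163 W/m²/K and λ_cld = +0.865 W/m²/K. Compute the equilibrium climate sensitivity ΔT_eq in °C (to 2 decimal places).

Net feedback parameter λ = (−2.5) + (+0.163) + (+0.865) = -1.472 W/m²/K.
ΔT = −F/λ = −11/(-1.472) = 7.47 °C.

7.47 °C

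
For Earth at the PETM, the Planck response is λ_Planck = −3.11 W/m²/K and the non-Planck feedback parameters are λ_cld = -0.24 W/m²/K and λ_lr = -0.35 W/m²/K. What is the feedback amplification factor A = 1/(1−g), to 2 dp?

Convert to gains: g_cld = -0.24/3.11 = -0.07717; g_lr = -0.35/3.11 = -0.1125.
Total gain g = -0.18967.
A = 1/(1 + 0.18967) = 0.84.

0.84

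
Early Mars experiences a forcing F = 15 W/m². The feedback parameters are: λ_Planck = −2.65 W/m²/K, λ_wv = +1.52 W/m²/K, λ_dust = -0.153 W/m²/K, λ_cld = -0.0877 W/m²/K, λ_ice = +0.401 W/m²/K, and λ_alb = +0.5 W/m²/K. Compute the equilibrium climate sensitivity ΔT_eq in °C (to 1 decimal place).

Net feedback parameter λ = (−2.65) + (+1.52) + (-0.153) + (-0.0877) + (+0.401) + (+0.5) = -0.4697 W/m²/K.
ΔT = −F/λ = −15/(-0.4697) = 31.9 °C.

31.9 °C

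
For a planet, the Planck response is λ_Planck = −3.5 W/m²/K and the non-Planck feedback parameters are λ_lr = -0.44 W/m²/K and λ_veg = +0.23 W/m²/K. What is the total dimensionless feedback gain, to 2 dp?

-0.06

Convert to gains: g_lr = -0.44/3.5 = -0.1257; g_veg = 0.23/3.5 = 0.06571.
Total gain g = -0.05999.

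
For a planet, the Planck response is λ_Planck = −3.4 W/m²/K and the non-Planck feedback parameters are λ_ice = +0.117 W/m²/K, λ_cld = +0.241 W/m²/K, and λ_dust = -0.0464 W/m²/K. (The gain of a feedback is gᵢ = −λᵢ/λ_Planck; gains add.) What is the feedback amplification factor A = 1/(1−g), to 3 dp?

Convert to gains: g_ice = 0.117/3.4 = 0.03441; g_cld = 0.241/3.4 = 0.07088; g_dust = -0.0464/3.4 = -0.01365.
Total gain g = 0.09164.
A = 1/(1 − 0.09164) = 1.101.

1.101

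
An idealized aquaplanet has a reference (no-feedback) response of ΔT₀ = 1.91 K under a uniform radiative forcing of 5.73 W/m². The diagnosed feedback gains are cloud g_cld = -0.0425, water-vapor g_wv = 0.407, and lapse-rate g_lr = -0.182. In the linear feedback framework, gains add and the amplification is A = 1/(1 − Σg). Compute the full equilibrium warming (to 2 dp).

Total gain g = -0.0425 + 0.407 − 0.182 = 0.1825.
Amplification A = 1/(1 − 0.1825) = 1.223.
ΔT = 1.91 × 1.223 = 2.34 K.

2.34 K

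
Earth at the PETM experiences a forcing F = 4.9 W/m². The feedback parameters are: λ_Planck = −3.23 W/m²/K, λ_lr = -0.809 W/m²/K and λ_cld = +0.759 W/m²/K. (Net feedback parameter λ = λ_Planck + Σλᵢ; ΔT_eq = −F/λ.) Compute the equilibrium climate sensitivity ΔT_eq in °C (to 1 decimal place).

Net feedback parameter λ = (−3.23) + (-0.809) + (+0.759) = -3.28 W/m²/K.
ΔT = −F/λ = −4.9/(-3.28) = 1.5 °C.

1.5 °C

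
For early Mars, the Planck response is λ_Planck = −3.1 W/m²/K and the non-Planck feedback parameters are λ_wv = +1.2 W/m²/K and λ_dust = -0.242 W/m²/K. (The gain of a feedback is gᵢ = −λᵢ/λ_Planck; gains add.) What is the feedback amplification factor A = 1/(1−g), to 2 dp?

1.45

Convert to gains: g_wv = 1.2/3.1 = 0.3871; g_dust = -0.242/3.1 = -0.07806.
Total gain g = 0.30904.
A = 1/(1 − 0.30904) = 1.45.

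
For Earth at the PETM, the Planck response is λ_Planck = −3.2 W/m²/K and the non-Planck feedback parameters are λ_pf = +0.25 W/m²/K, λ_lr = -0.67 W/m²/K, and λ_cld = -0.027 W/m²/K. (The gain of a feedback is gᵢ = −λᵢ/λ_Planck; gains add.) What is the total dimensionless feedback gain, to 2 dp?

-0.14

Convert to gains: g_pf = 0.25/3.2 = 0.07812; g_lr = -0.67/3.2 = -0.2094; g_cld = -0.027/3.2 = -0.008437.
Total gain g = -0.139717.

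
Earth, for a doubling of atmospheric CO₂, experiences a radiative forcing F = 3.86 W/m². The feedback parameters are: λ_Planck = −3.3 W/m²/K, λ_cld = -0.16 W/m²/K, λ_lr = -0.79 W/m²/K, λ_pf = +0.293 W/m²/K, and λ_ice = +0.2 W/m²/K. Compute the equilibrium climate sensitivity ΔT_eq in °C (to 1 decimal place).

1.0 °C

Net feedback parameter λ = (−3.3) + (-0.16) + (-0.79) + (+0.293) + (+0.2) = -3.757 W/m²/K.
ΔT = −F/λ = −3.86/(-3.757) = 1.0 °C.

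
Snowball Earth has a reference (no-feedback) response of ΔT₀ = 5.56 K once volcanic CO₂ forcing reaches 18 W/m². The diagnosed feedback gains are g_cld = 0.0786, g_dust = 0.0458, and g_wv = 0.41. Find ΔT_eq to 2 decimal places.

Total gain g = 0.0786 + 0.0458 + 0.41 = 0.5344.
Amplification A = 1/(1 − 0.5344) = 2.148.
ΔT = 5.56 × 2.148 = 11.94 K.

11.94 K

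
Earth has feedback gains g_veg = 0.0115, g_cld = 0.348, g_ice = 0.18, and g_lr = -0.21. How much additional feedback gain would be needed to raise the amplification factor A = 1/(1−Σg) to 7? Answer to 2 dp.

0.53

Current total gain = 0.3295.
Target gain for A = 7: g* = 1 − 1/7 = 0.8571.
Additional gain needed = 0.8571 − 0.3295 = 0.53.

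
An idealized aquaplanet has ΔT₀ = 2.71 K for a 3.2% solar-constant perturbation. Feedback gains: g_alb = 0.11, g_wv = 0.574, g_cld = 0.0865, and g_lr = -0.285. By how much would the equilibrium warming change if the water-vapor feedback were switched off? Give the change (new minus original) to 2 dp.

-2.78 K

Original: g = 0.4855, ΔT = 2.71/(1−0.4855) = 5.2672 K.
Without water-vapor: g' = -0.0885, ΔT' = 2.71/(1+0.0885) = 2.4897 K.
Change = 2.4897 − 5.2672 = -2.78 K.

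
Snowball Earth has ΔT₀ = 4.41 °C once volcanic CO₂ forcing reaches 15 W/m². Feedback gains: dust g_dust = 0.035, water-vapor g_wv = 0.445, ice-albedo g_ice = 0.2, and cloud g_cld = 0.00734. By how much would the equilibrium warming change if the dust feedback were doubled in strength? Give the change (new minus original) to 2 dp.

1.78 °C

Original: g = 0.68734, ΔT = 4.41/(1−0.68734) = 14.1048 °C.
With doubled dust: g' = 0.72234, ΔT' = 4.41/(1−0.72234) = 15.8827 °C.
Change = 15.8827 − 14.1048 = 1.78 °C.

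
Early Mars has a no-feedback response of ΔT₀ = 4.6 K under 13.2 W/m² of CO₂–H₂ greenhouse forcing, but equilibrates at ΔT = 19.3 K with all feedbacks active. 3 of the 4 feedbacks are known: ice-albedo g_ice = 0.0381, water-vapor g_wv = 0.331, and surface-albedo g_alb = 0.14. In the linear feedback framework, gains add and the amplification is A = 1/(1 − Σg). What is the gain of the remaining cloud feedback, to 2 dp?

0.25

Amplification A = ΔT/ΔT₀ = 19.3/4.6 = 4.196.
Total gain g = 1 − 1/A = 1 − 1/4.196 = 0.7617.
Known gains sum to 0.0381 + 0.331 + 0.14 = 0.5091.
g_cld = 0.7617 − 0.5091 = 0.25.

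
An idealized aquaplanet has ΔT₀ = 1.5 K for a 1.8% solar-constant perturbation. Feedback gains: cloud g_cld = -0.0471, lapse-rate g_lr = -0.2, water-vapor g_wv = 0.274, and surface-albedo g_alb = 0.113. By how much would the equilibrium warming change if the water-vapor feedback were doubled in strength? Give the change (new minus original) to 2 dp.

0.82 K

Original: g = 0.1399, ΔT = 1.5/(1−0.1399) = 1.7440 K.
With doubled water-vapor: g' = 0.4139, ΔT' = 1.5/(1−0.4139) = 2.5593 K.
Change = 2.5593 − 1.7440 = 0.82 K.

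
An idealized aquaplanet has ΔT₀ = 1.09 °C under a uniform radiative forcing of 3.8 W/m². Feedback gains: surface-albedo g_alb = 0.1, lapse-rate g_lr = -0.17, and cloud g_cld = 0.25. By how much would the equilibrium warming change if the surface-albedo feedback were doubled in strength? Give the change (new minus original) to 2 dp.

0.18 °C

Original: g = 0.18, ΔT = 1.09/(1−0.18) = 1.3293 °C.
With doubled surface-albedo: g' = 0.28, ΔT' = 1.09/(1−0.28) = 1.5139 °C.
Change = 1.5139 − 1.3293 = 0.18 °C.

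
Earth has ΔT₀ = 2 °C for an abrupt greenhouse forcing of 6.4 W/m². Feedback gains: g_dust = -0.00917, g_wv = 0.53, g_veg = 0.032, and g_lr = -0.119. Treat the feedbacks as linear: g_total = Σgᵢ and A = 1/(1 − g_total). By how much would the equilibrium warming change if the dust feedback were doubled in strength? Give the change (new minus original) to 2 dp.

-0.06 °C

Original: g = 0.43383, ΔT = 2/(1−0.43383) = 3.5325 °C.
With doubled dust: g' = 0.42466, ΔT' = 2/(1−0.42466) = 3.4762 °C.
Change = 3.4762 − 3.5325 = -0.06 °C.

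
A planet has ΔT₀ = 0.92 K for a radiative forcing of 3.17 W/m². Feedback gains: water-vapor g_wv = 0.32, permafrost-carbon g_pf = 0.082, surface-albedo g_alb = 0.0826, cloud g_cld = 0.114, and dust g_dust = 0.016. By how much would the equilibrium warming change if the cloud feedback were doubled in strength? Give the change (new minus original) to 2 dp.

Original: g = 0.6146, ΔT = 0.92/(1−0.6146) = 2.3871 K.
With doubled cloud: g' = 0.7286, ΔT' = 0.92/(1−0.7286) = 3.3898 K.
Change = 3.3898 − 2.3871 = 1.00 K.

1.00 K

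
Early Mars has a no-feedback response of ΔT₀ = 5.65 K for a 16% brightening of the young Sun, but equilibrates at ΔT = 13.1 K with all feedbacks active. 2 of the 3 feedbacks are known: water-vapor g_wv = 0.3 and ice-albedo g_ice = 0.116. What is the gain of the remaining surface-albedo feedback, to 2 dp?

Amplification A = ΔT/ΔT₀ = 13.1/5.65 = 2.319.
Total gain g = 1 − 1/A = 1 − 1/2.319 = 0.5688.
Known gains sum to 0.3 + 0.116 = 0.416.
g_alb = 0.5688 − 0.416 = 0.15.

0.15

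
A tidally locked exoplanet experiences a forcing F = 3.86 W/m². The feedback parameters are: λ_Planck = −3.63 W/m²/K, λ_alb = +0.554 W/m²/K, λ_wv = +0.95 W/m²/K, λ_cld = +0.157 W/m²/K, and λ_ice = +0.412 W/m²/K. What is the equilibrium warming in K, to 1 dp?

2.5 K

Net feedback parameter λ = (−3.63) + (+0.554) + (+0.95) + (+0.157) + (+0.412) = -1.557 W/m²/K.
ΔT = −F/λ = −3.86/(-1.557) = 2.5 K.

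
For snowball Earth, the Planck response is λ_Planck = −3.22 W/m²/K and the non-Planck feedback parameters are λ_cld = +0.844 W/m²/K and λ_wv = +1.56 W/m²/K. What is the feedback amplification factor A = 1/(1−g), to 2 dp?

3.95

Convert to gains: g_cld = 0.844/3.22 = 0.2621; g_wv = 1.56/3.22 = 0.4845.
Total gain g = 0.7466.
A = 1/(1 − 0.7466) = 3.95.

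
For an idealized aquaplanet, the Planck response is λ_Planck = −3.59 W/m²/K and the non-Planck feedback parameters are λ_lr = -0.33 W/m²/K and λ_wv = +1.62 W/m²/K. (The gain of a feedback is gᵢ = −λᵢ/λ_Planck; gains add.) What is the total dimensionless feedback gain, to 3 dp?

0.359

Convert to gains: g_lr = -0.33/3.59 = -0.09192; g_wv = 1.62/3.59 = 0.4513.
Total gain g = 0.35938.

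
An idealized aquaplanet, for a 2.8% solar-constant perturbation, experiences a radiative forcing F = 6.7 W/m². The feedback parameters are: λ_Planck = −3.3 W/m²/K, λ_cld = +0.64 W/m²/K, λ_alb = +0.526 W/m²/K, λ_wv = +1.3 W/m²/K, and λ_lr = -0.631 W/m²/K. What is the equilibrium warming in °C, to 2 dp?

4.57 °C

Net feedback parameter λ = (−3.3) + (+0.64) + (+0.526) + (+1.3) + (-0.631) = -1.465 W/m²/K.
ΔT = −F/λ = −6.7/(-1.465) = 4.57 °C.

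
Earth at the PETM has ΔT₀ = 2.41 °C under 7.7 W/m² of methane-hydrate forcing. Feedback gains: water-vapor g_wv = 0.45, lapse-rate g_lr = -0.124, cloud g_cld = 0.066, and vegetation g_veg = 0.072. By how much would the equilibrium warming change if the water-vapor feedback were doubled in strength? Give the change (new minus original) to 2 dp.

Original: g = 0.464, ΔT = 2.41/(1−0.464) = 4.4963 °C.
With doubled water-vapor: g' = 0.914, ΔT' = 2.41/(1−0.914) = 28.0233 °C.
Change = 28.0233 − 4.4963 = 23.53 °C.

23.53 °C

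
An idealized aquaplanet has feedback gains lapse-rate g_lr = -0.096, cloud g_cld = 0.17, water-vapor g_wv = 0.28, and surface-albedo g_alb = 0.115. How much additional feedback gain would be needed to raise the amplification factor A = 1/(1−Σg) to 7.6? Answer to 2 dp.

Current total gain = 0.469.
Target gain for A = 7.6: g* = 1 − 1/7.6 = 0.8684.
Additional gain needed = 0.8684 − 0.469 = 0.40.

0.40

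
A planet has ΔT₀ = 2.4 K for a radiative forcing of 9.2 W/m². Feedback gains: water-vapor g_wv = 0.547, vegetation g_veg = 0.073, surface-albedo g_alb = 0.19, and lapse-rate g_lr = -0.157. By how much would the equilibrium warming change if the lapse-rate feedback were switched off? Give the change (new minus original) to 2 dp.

Original: g = 0.653, ΔT = 2.4/(1−0.653) = 6.9164 K.
Without lapse-rate: g' = 0.81, ΔT' = 2.4/(1−0.81) = 12.6316 K.
Change = 12.6316 − 6.9164 = 5.72 K.

5.72 K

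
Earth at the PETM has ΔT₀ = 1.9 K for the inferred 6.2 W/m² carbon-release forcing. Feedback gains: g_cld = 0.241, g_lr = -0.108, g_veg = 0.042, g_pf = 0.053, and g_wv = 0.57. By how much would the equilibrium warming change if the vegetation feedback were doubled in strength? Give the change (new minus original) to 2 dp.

Original: g = 0.798, ΔT = 1.9/(1−0.798) = 9.4059 K.
With doubled vegetation: g' = 0.84, ΔT' = 1.9/(1−0.84) = 11.8750 K.
Change = 11.8750 − 9.4059 = 2.47 K.

2.47 K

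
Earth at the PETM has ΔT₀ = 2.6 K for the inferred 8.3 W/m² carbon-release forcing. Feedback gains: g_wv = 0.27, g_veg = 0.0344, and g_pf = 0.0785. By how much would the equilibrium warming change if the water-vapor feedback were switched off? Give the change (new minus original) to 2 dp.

-1.28 K

Original: g = 0.3829, ΔT = 2.6/(1−0.3829) = 4.2133 K.
Without water-vapor: g' = 0.1129, ΔT' = 2.6/(1−0.1129) = 2.9309 K.
Change = 2.9309 − 4.2133 = -1.28 K.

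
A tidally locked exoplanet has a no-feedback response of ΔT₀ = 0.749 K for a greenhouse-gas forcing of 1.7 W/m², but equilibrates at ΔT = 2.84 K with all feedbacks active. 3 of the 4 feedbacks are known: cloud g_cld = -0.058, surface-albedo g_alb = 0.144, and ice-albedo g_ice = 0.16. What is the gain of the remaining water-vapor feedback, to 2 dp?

0.49

Amplification A = ΔT/ΔT₀ = 2.84/0.749 = 3.792.
Total gain g = 1 − 1/A = 1 − 1/3.792 = 0.7363.
Known gains sum to -0.058 + 0.144 + 0.16 = 0.246.
g_wv = 0.7363 − 0.246 = 0.49.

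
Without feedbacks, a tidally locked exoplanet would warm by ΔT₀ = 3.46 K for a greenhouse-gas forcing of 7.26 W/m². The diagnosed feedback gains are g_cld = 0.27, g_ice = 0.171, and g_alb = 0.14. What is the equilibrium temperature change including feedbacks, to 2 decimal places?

8.26 K

Total gain g = 0.27 + 0.171 + 0.14 = 0.581.
Amplification A = 1/(1 − 0.581) = 2.387.
ΔT = 3.46 × 2.387 = 8.26 K.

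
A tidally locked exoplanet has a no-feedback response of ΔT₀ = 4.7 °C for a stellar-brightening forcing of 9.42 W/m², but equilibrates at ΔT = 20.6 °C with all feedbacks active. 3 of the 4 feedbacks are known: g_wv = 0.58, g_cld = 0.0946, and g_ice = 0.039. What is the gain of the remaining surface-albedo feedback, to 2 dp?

Amplification A = ΔT/ΔT₀ = 20.6/4.7 = 4.383.
Total gain g = 1 − 1/A = 1 − 1/4.383 = 0.7718.
Known gains sum to 0.58 + 0.0946 + 0.039 = 0.7136.
g_alb = 0.7718 − 0.7136 = 0.06.

0.06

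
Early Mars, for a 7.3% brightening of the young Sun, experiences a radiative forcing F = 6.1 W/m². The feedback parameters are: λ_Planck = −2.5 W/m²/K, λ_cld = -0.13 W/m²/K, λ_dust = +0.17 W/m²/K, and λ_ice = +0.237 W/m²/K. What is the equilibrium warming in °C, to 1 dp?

Net feedback parameter λ = (−2.5) + (-0.13) + (+0.17) + (+0.237) = -2.223 W/m²/K.
ΔT = −F/λ = −6.1/(-2.223) = 2.7 °C.

2.7 °C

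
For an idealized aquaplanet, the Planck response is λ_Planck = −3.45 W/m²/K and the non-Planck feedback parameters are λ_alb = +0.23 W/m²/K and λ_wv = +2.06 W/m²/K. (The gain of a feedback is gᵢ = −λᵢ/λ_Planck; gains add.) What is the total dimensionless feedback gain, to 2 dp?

Convert to gains: g_alb = 0.23/3.45 = 0.06667; g_wv = 2.06/3.45 = 0.5971.
Total gain g = 0.66377.

0.66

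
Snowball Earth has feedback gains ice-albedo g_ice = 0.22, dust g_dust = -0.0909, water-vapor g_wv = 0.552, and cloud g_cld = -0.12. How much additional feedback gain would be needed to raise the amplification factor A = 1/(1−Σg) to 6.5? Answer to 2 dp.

Current total gain = 0.5611.
Target gain for A = 6.5: g* = 1 − 1/6.5 = 0.8462.
Additional gain needed = 0.8462 − 0.5611 = 0.29.

0.29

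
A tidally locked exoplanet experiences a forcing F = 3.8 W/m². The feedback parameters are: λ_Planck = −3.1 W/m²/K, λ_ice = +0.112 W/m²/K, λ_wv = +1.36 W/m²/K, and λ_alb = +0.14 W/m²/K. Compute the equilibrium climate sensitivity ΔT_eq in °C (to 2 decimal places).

2.55 °C

Net feedback parameter λ = (−3.1) + (+0.112) + (+1.36) + (+0.14) = -1.488 W/m²/K.
ΔT = −F/λ = −3.8/(-1.488) = 2.55 °C.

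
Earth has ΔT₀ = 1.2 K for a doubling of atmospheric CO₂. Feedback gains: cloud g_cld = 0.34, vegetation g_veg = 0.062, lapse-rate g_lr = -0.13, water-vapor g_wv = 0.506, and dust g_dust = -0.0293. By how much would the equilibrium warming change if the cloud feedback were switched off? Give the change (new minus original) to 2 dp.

Original: g = 0.7487, ΔT = 1.2/(1−0.7487) = 4.7752 K.
Without cloud: g' = 0.4087, ΔT' = 1.2/(1−0.4087) = 2.0294 K.
Change = 2.0294 − 4.7752 = -2.75 K.

-2.75 K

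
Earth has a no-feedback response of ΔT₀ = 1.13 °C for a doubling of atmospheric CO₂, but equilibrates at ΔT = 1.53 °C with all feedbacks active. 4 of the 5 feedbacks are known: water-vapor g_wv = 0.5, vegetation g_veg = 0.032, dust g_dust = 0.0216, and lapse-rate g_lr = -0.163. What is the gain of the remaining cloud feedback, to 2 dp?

Amplification A = ΔT/ΔT₀ = 1.53/1.13 = 1.354.
Total gain g = 1 − 1/A = 1 − 1/1.354 = 0.2614.
Known gains sum to 0.5 + 0.032 + 0.0216 − 0.163 = 0.3906.
g_cld = 0.2614 − 0.3906 = -0.13.

-0.13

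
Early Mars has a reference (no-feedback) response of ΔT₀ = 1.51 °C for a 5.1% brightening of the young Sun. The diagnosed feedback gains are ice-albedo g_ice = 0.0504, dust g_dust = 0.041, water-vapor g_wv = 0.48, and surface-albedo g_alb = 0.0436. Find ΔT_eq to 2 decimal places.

Total gain g = 0.0504 + 0.041 + 0.48 + 0.0436 = 0.615.
Amplification A = 1/(1 − 0.615) = 2.597.
ΔT = 1.51 × 2.597 = 3.92 °C.

3.92 °C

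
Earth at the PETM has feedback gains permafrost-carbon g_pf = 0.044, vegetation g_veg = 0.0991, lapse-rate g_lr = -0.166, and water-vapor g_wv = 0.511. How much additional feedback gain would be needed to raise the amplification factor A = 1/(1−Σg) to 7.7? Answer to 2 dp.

Current total gain = 0.4881.
Target gain for A = 7.7: g* = 1 − 1/7.7 = 0.8701.
Additional gain needed = 0.8701 − 0.4881 = 0.38.

0.38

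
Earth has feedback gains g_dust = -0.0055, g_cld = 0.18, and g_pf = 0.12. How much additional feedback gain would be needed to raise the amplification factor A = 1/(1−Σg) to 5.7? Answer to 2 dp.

Current total gain = 0.2945.
Target gain for A = 5.7: g* = 1 − 1/5.7 = 0.8246.
Additional gain needed = 0.8246 − 0.2945 = 0.53.

0.53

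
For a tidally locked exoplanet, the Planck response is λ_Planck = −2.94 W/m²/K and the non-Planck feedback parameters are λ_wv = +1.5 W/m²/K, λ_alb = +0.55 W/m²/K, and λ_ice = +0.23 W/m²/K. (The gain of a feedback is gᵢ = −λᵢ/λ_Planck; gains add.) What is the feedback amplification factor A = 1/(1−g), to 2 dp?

4.45

Convert to gains: g_wv = 1.5/2.94 = 0.5102; g_alb = 0.55/2.94 = 0.1871; g_ice = 0.23/2.94 = 0.07823.
Total gain g = 0.77553.
A = 1/(1 − 0.77553) = 4.45.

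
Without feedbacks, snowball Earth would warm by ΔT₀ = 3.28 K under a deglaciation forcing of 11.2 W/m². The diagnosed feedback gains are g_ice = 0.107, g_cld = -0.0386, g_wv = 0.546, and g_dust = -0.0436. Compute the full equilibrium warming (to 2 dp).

Total gain g = 0.107 − 0.0386 + 0.546 − 0.0436 = 0.5708.
Amplification A = 1/(1 − 0.5708) = 2.33.
ΔT = 3.28 × 2.33 = 7.64 K.

7.64 K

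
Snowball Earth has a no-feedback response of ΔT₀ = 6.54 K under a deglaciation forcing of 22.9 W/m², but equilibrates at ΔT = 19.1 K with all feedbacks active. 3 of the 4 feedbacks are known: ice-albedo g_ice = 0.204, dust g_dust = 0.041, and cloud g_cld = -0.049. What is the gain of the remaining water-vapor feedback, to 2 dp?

0.46

Amplification A = ΔT/ΔT₀ = 19.1/6.54 = 2.92.
Total gain g = 1 − 1/A = 1 − 1/2.92 = 0.6575.
Known gains sum to 0.204 + 0.041 − 0.049 = 0.196.
g_wv = 0.6575 − 0.196 = 0.46.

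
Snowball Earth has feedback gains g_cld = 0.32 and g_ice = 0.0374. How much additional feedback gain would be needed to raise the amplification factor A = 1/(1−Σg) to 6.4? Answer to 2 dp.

0.49

Current total gain = 0.3574.
Target gain for A = 6.4: g* = 1 − 1/6.4 = 0.8438.
Additional gain needed = 0.8438 − 0.3574 = 0.49.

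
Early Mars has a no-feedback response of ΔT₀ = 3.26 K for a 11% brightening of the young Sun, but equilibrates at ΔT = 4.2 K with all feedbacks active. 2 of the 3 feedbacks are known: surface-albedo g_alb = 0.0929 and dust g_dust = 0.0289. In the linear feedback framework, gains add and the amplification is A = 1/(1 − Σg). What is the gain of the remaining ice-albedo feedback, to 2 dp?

Amplification A = ΔT/ΔT₀ = 4.2/3.26 = 1.288.
Total gain g = 1 − 1/A = 1 − 1/1.288 = 0.2236.
Known gains sum to 0.0929 + 0.0289 = 0.1218.
g_ice = 0.2236 − 0.1218 = 0.10.

0.10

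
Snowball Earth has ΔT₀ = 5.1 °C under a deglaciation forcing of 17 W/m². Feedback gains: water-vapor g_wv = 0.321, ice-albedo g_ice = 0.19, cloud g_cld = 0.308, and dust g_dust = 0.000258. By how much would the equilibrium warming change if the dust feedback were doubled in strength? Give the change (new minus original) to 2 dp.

Original: g = 0.819258, ΔT = 5.1/(1−0.819258) = 28.2170 °C.
With doubled dust: g' = 0.819516, ΔT' = 5.1/(1−0.819516) = 28.2574 °C.
Change = 28.2574 − 28.2170 = 0.04 °C.

0.04 °C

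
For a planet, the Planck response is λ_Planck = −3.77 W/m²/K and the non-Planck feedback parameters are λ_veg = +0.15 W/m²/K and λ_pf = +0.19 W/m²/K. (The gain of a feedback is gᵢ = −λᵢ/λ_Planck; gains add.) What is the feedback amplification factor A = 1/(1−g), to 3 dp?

Convert to gains: g_veg = 0.15/3.77 = 0.03979; g_pf = 0.19/3.77 = 0.0504.
Total gain g = 0.09019.
A = 1/(1 − 0.09019) = 1.099.

1.099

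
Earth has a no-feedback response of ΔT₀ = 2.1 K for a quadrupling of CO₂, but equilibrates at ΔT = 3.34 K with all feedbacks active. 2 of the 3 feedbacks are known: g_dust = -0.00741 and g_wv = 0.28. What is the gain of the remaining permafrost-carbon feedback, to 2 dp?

0.10

Amplification A = ΔT/ΔT₀ = 3.34/2.1 = 1.59.
Total gain g = 1 − 1/A = 1 − 1/1.59 = 0.3711.
Known gains sum to -0.00741 + 0.28 = 0.27259.
g_pf = 0.3711 − 0.27259 = 0.10.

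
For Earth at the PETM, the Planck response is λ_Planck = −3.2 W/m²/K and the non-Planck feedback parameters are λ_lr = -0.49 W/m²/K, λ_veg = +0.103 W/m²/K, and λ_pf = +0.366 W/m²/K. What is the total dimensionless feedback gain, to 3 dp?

-0.007

Convert to gains: g_lr = -0.49/3.2 = -0.1531; g_veg = 0.103/3.2 = 0.03219; g_pf = 0.366/3.2 = 0.1144.
Total gain g = -0.00651.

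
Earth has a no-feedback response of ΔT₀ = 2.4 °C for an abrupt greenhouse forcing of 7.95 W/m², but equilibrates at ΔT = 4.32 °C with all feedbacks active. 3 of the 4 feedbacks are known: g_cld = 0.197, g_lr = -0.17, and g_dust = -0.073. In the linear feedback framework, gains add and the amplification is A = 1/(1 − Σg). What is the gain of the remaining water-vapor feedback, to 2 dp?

0.49

Amplification A = ΔT/ΔT₀ = 4.32/2.4 = 1.8.
Total gain g = 1 − 1/A = 1 − 1/1.8 = 0.4444.
Known gains sum to 0.197 − 0.17 − 0.073 = -0.046.
g_wv = 0.4444 + 0.046 = 0.49.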